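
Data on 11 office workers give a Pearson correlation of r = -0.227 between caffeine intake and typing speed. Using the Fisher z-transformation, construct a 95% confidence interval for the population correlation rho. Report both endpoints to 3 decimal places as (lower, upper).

Fisher z: z_r = atanh(r) = ½·ln((1+(-0.227))/(1−(-0.227))) = -0.231024
SE(z) = 1/√(n−3) = 1/√8 = 0.353553
95% ⇒ z* = 1.960; margin = 1.960·0.353553 = 0.692964
CI on z-scale: (-0.923988, 0.461940)
Back-transform: tanh(-0.923988) = -0.727779, tanh(0.461940) = 0.431664

(-0.728, 0.432)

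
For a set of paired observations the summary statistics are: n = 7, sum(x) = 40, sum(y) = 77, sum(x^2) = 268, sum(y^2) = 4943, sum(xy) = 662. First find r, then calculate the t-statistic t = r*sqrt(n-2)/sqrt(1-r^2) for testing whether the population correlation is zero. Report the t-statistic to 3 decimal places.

1.482

S_xy = nΣxy − ΣxΣy = 7·662 − 40·77 = 4634 − 3080 = 1554
S_xx = nΣx² − (Σx)² = 7·268 − 40² = 1876 − 1600 = 276
S_yy = nΣy² − (Σy)² = 7·4943 − 77² = 34601 − 5929 = 28672
r = S_xy / √(S_xx·S_yy) = 1554 / √(276·28672) = 1554 / √7913472 = 1554 / 2813.0894 = 0.5524
t = r·√(n−2)/√(1−r²) = 0.5524·√5 / √(1−0.305146) = 1.235204 / 0.833579 = 1.482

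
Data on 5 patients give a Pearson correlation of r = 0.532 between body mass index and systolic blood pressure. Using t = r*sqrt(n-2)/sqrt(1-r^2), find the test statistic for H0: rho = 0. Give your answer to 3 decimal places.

1 − r² = 1 − 0.283024 = 0.716976;  √(1−r²) = 0.846744
√(n−2) = √3 = 1.732051
t = r·√(n−2)/√(1−r²) = 0.532 · 1.732051 / 0.846744 = 1.088

1.088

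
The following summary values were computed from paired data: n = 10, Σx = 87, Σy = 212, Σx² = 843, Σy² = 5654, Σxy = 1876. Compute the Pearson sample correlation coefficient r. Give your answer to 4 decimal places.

0.1000

Numerator: nΣxy − (Σx)(Σy) = 10·1876 − (87)(212) = 316
Denominator: √[(nΣx²−(Σx)²)(nΣy²−(Σy)²)]
  nΣx²−(Σx)² = 10·843 − 7569 = 861;  nΣy²−(Σy)² = 10·5654 − 44944 = 11596
  √(861·11596) = √9984156 = 3159.7715
r = 316 / 3159.7715 = 0.1000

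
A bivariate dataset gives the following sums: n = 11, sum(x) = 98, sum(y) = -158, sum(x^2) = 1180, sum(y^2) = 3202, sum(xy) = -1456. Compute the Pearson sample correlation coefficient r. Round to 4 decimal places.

Numerator: nΣxy − (Σx)(Σy) = 11·(-1456) − (98)(-158) = -532
Denominator: √[(nΣx²−(Σx)²)(nΣy²−(Σy)²)]
  nΣx²−(Σx)² = 11·1180 − 9604 = 3376;  nΣy²−(Σy)² = 11·3202 − 24964 = 10258
  √(3376·10258) = √34631008 = 5884.8116
r = -532 / 5884.8116 = -0.0904

-0.0904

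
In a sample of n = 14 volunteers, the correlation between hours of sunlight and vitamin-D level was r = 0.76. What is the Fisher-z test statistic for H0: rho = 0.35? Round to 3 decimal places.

2.092

z_r = atanh(0.76) = 0.996215,  z_0 = atanh(0.35) = 0.365444
SE = 1/√(n−3) = 1/√11 = 0.301511
z = (z_r − z_0)/SE = (0.996215 − 0.365444) / 0.301511 = 0.630771 / 0.301511 = 2.092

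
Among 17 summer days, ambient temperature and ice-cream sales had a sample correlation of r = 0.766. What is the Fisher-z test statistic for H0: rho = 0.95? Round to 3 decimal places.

-3.073

z_r = atanh(0.766) = 1.010576,  z_0 = atanh(0.95) = 1.831781
SE = 1/√(n−3) = 1/√14 = 0.267261
z = (z_r − z_0)/SE = (1.010576 − 1.831781) / 0.267261 = -0.821205 / 0.267261 = -3.073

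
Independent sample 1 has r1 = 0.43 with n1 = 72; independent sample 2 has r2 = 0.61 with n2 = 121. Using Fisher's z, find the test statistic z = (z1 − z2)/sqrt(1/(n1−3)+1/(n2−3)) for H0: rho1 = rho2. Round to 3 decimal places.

-1.643

Fisher z-transforms: z1 = atanh(0.43) = 0.459897, z2 = atanh(0.61) = 0.708921; difference d = -0.249024
Var(d) = 1/69 + 1/118 = 0.0144928 + 0.0084746 = 0.0229674
z = d/√Var(d) = -0.249024 / √0.0229674 = -0.249024 / 0.151550 = -1.643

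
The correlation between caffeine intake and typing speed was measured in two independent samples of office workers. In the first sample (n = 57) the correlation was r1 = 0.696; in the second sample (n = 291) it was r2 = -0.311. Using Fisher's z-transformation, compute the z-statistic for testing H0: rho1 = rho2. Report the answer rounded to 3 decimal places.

7.965

z1 = atanh(0.696) = 0.859500,  z2 = atanh(-0.311) = -0.321652
SE = √(1/(n1−3) + 1/(n2−3)) = √(1/54 + 1/288) = √(0.0185185 + 0.0034722) = √0.0219907 = 0.148293
z = (z1 − z2)/SE = (0.859500 − (-0.321652)) / 0.148293 = 1.181152 / 0.148293 = 7.965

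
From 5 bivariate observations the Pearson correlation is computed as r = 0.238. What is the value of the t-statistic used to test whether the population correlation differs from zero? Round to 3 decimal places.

0.424

t = r·√(n−2) / √(1−r²) with r = 0.238, n = 5
  = 0.238·√3 / √(1 − 0.056644)
  = 0.238·1.732051 / 0.971265
  = 0.412228 / 0.971265 = 0.424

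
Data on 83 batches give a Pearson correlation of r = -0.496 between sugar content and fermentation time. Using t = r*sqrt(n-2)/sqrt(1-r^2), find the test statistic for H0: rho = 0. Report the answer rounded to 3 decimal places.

-5.141

1 − r² = 1 − 0.246016 = 0.753984;  √(1−r²) = 0.868323
√(n−2) = √81 = 9.000000
t = r·√(n−2)/√(1−r²) = -0.496 · 9.000000 / 0.868323 = -5.141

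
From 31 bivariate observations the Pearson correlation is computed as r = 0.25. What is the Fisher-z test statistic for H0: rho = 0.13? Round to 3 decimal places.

Fisher z: atanh(0.25) = 0.255413, atanh(0.13) = 0.130740
z = (z_r − z_0)·√(n−3) = (0.255413 − 0.130740)·√28 = 0.124673 · 5.291503 = 0.660

0.660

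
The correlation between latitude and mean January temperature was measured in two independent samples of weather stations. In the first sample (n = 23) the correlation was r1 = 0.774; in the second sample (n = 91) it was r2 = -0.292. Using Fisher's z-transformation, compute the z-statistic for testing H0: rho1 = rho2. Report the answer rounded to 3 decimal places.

Fisher z-transforms: z1 = atanh(0.774) = 1.030229, z2 = atanh(-0.292) = -0.300751; difference d = 1.330980
Var(d) = 1/20 + 1/88 = 0.0500000 + 0.0113636 = 0.0613636
z = d/√Var(d) = 1.330980 / √0.0613636 = 1.330980 / 0.247717 = 5.373

5.373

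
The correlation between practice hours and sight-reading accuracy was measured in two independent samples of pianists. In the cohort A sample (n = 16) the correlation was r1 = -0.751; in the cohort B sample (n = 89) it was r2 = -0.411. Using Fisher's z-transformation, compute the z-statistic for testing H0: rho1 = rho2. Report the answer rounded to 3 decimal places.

-1.809

Fisher z-transforms: z1 = atanh(-0.751) = -0.975245, z2 = atanh(-0.411) = -0.436814; difference d = -0.538431
Var(d) = 1/13 + 1/86 = 0.0769231 + 0.0116279 = 0.0885510
z = d/√Var(d) = -0.538431 / √0.0885510 = -0.538431 / 0.297575 = -1.809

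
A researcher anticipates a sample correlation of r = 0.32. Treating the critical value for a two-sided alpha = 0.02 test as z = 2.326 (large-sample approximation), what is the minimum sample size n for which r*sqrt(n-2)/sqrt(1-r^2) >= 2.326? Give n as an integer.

50

Need r·√(n−2)/√(1−r²) ≥ 2.326
√(n−2) ≥ 2.326·√(1−0.1024) / 0.32 = 2.326·0.947418 / 0.32 = 6.8865
n−2 ≥ 47.4239  ⇒  n ≥ 49.4239
Smallest integer n = 50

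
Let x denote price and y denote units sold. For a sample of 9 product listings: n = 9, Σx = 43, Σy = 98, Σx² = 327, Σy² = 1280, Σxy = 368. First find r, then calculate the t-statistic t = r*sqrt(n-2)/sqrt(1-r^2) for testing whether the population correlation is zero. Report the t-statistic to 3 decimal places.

-2.107

Numerator: nΣxy − (Σx)(Σy) = 9·368 − (43)(98) = -902
Denominator: √[(nΣx²−(Σx)²)(nΣy²−(Σy)²)]
  nΣx²−(Σx)² = 9·327 − 1849 = 1094;  nΣy²−(Σy)² = 9·1280 − 9604 = 1916
  √(1094·1916) = √2096104 = 1447.7928
r = -902 / 1447.7928 = -0.6230
t = r·√(n−2)/√(1−r²) = -0.6230·√7 / √(1−0.388129) = -1.648303 / 0.782222 = -2.107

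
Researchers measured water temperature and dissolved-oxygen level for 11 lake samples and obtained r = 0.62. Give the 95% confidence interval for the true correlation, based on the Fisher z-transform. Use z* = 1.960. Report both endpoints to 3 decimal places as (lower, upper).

Fisher z: z_r = atanh(r) = ½·ln((1+0.62)/(1−0.62)) = 0.725005
SE(z) = 1/√(n−3) = 1/√8 = 0.353553
95% ⇒ z* = 1.960; margin = 1.960·0.353553 = 0.692964
CI on z-scale: (0.032041, 1.417969)
Back-transform: tanh(0.032041) = 0.032030, tanh(1.417969) = 0.889174

(0.032, 0.889)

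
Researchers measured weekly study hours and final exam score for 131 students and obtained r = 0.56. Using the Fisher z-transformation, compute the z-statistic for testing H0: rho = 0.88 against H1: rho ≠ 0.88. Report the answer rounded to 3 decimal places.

-8.405

z_r = atanh(0.56) = 0.632833,  z_0 = atanh(0.88) = 1.375768
SE = 1/√(n−3) = 1/√128 = 0.088388
z = (z_r − z_0)/SE = (0.632833 − 1.375768) / 0.088388 = -0.742935 / 0.088388 = -8.405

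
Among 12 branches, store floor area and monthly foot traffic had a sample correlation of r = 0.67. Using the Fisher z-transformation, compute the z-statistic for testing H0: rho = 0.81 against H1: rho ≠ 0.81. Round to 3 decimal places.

Fisher z: atanh(0.67) = 0.810743, atanh(0.81) = 1.127029
z = (z_r − z_0)·√(n−3) = (0.810743 − 1.127029)·√9 = -0.316286 · 3.000000 = -0.949

-0.949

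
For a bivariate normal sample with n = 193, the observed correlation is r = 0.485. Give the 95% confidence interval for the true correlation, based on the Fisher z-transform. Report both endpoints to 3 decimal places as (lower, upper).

(0.369, 0.586)

Fisher z: z_r = atanh(r) = ½·ln((1+0.485)/(1−0.485)) = 0.529502
SE(z) = 1/√(n−3) = 1/√190 = 0.072548
95% ⇒ z* = 1.960; margin = 1.960·0.072548 = 0.142194
CI on z-scale: (0.387308, 0.671696)
Back-transform: tanh(0.387308) = 0.369037, tanh(0.671696) = 0.586094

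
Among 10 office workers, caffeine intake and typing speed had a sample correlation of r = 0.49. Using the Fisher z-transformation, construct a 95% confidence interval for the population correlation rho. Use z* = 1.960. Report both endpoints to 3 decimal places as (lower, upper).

z_r = atanh(0.49) = 0.536060;  SE = 1/√(n−3) = 1/√7 = 0.377964
z-limits: 0.536060 ± 1.960·0.377964 = 0.536060 ± 0.740809 = [-0.204749, 1.276869]
ρ-limits: (tanh -0.204749, tanh 1.276869) = (-0.202, 0.856)

(-0.202, 0.856)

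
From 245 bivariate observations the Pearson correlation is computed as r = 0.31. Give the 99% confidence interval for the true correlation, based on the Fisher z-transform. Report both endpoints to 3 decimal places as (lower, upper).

z_r = atanh(0.31) = 0.320545;  SE = 1/√(n−3) = 1/√242 = 0.064282
z-limits: 0.320545 ± 2.576·0.064282 = 0.320545 ± 0.165590 = [0.154955, 0.486135]
ρ-limits: (tanh 0.154955, tanh 0.486135) = (0.154, 0.451)

(0.154, 0.451)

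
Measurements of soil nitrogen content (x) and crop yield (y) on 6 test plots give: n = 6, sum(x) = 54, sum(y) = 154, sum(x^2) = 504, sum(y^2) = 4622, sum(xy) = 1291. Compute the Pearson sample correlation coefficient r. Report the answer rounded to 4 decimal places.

-0.8655

Numerator: nΣxy − (Σx)(Σy) = 6·1291 − (54)(154) = -570
Denominator: √[(nΣx²−(Σx)²)(nΣy²−(Σy)²)]
  nΣx²−(Σx)² = 6·504 − 2916 = 108;  nΣy²−(Σy)² = 6·4622 − 23716 = 4016
  √(108·4016) = √433728 = 658.5803
r = -570 / 658.5803 = -0.8655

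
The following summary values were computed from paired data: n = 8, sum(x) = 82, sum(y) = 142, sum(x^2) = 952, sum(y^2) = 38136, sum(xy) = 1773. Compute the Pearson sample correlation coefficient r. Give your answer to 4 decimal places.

0.1593

Numerator: nΣxy − (Σx)(Σy) = 8·1773 − (82)(142) = 2540
Denominator: √[(nΣx²−(Σx)²)(nΣy²−(Σy)²)]
  nΣx²−(Σx)² = 8·952 − 6724 = 892;  nΣy²−(Σy)² = 8·38136 − 20164 = 284924
  √(892·284924) = √254152208 = 15942.1519
r = 2540 / 15942.1519 = 0.1593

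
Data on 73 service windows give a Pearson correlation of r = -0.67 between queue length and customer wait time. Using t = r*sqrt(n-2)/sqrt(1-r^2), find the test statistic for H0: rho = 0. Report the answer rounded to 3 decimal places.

t = r·√(n−2) / √(1−r²) with r = -0.67, n = 73
  = -0.67·√71 / √(1 − 0.4489)
  = -0.67·8.426150 / 0.742361
  = -5.645520 / 0.742361 = -7.605

-7.605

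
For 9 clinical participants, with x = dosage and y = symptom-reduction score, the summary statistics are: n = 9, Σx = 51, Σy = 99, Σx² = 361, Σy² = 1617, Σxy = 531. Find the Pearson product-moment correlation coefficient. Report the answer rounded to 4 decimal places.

-0.1539

S_xy = nΣxy − ΣxΣy = 9·531 − 51·99 = 4779 − 5049 = -270
S_xx = nΣx² − (Σx)² = 9·361 − 51² = 3249 − 2601 = 648
S_yy = nΣy² − (Σy)² = 9·1617 − 99² = 14553 − 9801 = 4752
r = S_xy / √(S_xx·S_yy) = -270 / √(648·4752) = -270 / √3079296 = -270 / 1754.7923 = -0.1539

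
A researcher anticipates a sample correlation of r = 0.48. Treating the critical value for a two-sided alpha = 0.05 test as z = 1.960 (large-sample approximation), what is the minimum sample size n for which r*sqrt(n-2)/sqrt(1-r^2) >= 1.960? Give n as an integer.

15

r√(n−2)/√(1−r²) ≥ 1.960  ⇔  n−2 ≥ (1.960)²·(1−r²)/r²
(1−r²)/r² = (1−0.2304)/0.2304 = 3.3403
n ≥ 2 + 3.8416·3.3403 = 2 + 12.8321 = 14.8321
⌈14.8321⌉ = 15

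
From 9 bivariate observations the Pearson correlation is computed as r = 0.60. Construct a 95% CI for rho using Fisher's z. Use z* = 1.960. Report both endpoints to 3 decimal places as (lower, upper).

Fisher z: z_r = atanh(r) = ½·ln((1+0.60)/(1−0.60)) = 0.693147
SE(z) = 1/√(n−3) = 1/√6 = 0.408248
95% ⇒ z* = 1.960; margin = 1.960·0.408248 = 0.800166
CI on z-scale: (-0.107019, 1.493313)
Back-transform: tanh(-0.107019) = -0.106612, tanh(1.493313) = 0.903933

(-0.107, 0.904)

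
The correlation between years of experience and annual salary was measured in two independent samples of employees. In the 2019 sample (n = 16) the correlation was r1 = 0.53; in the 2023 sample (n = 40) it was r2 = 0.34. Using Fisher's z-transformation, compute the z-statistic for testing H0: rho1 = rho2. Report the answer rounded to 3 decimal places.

0.732

z1 = atanh(0.53) = 0.590145,  z2 = atanh(0.34) = 0.354093
SE = √(1/(n1−3) + 1/(n2−3)) = √(1/13 + 1/37) = √(0.0769231 + 0.0270270) = √0.1039501 = 0.322413
z = (z1 − z2)/SE = (0.590145 − 0.354093) / 0.322413 = 0.236052 / 0.322413 = 0.732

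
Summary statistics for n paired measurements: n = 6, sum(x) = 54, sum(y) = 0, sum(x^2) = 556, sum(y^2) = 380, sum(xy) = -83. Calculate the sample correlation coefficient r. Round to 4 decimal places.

-0.5089

Numerator: nΣxy − (Σx)(Σy) = 6·(-83) − (54)(0) = -498
Denominator: √[(nΣx²−(Σx)²)(nΣy²−(Σy)²)]
  nΣx²−(Σx)² = 6·556 − 2916 = 420;  nΣy²−(Σy)² = 6·380 − 0 = 2280
  √(420·2280) = √957600 = 978.5704
r = -498 / 978.5704 = -0.5089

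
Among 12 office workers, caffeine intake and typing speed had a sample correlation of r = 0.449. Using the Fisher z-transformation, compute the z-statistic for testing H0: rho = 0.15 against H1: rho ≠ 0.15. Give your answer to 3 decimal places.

0.997

z_r = atanh(0.449) = 0.483447,  z_0 = atanh(0.15) = 0.151140
SE = 1/√(n−3) = 1/√9 = 0.333333
z = (z_r − z_0)/SE = (0.483447 − 0.151140) / 0.333333 = 0.332307 / 0.333333 = 0.997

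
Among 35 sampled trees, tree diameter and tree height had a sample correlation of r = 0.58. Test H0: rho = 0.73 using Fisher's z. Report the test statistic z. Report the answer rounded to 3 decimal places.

z_r = atanh(0.58) = 0.662463,  z_0 = atanh(0.73) = 0.928727
SE = 1/√(n−3) = 1/√32 = 0.176777
z = (z_r − z_0)/SE = (0.662463 − 0.928727) / 0.176777 = -0.266264 / 0.176777 = -1.506

-1.506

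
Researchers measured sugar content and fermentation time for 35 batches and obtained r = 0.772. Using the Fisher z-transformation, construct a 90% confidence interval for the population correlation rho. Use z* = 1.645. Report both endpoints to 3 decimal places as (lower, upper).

Fisher z: z_r = atanh(r) = ½·ln((1+0.772)/(1−0.772)) = 1.025259
SE(z) = 1/√(n−3) = 1/√32 = 0.176777
90% ⇒ z* = 1.645; margin = 1.645·0.176777 = 0.290798
CI on z-scale: (0.734461, 1.316057)
Back-transform: tanh(0.734461) = 0.625787, tanh(1.316057) = 0.865800

(0.626, 0.866)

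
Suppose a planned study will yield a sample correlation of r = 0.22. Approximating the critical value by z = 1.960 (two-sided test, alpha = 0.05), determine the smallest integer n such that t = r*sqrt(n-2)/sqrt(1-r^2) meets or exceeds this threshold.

r√(n−2)/√(1−r²) ≥ 1.960  ⇔  n−2 ≥ (1.960)²·(1−r²)/r²
(1−r²)/r² = (1−0.0484)/0.0484 = 19.6612
n ≥ 2 + 3.8416·19.6612 = 2 + 75.5305 = 77.5305
⌈77.5305⌉ = 78

78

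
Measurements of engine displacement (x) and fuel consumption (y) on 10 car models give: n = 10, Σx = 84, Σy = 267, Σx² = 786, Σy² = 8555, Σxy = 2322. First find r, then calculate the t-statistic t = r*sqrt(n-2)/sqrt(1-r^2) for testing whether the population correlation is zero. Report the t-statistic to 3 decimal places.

Numerator: nΣxy − (Σx)(Σy) = 10·2322 − (84)(267) = 792
Denominator: √[(nΣx²−(Σx)²)(nΣy²−(Σy)²)]
  nΣx²−(Σx)² = 10·786 − 7056 = 804;  nΣy²−(Σy)² = 10·8555 − 71289 = 14261
  √(804·14261) = √11465844 = 3386.1252
r = 792 / 3386.1252 = 0.2339
t = r·√(n−2)/√(1−r²) = 0.2339·√8 / √(1−0.054709) = 0.661569 / 0.972261 = 0.680

0.680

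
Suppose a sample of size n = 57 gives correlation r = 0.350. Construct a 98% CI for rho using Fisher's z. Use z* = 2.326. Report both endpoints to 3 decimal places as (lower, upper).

(0.049, 0.593)

z_r = atanh(0.350) = 0.365444;  SE = 1/√(n−3) = 1/√54 = 0.136083
z-limits: 0.365444 ± 2.326·0.136083 = 0.365444 ± 0.316529 = [0.048915, 0.681973]
ρ-limits: (tanh 0.048915, tanh 0.681973) = (0.049, 0.593)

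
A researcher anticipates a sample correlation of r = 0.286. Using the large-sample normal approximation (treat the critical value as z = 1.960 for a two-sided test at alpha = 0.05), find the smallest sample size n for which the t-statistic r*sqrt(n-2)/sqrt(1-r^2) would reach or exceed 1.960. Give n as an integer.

46

r√(n−2)/√(1−r²) ≥ 1.960  ⇔  n−2 ≥ (1.960)²·(1−r²)/r²
(1−r²)/r² = (1−0.081796)/0.081796 = 11.2255
n ≥ 2 + 3.8416·11.2255 = 2 + 43.1239 = 45.1239
⌈45.1239⌉ = 46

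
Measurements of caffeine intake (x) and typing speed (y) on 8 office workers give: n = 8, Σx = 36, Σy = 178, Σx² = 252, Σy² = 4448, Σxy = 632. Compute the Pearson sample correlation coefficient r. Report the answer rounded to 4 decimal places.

-0.8068

Numerator: nΣxy − (Σx)(Σy) = 8·632 − (36)(178) = -1352
Denominator: √[(nΣx²−(Σx)²)(nΣy²−(Σy)²)]
  nΣx²−(Σx)² = 8·252 − 1296 = 720;  nΣy²−(Σy)² = 8·4448 − 31684 = 3900
  √(720·3900) = √2808000 = 1675.7088
r = -1352 / 1675.7088 = -0.8068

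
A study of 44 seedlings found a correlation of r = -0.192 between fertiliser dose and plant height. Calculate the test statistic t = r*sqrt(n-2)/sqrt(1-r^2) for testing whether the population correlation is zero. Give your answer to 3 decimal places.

-1.268

t = r·√(n−2) / √(1−r²) with r = -0.192, n = 44
  = -0.192·√42 / √(1 − 0.036864)
  = -0.192·6.480741 / 0.981395
  = -1.244302 / 0.981395 = -1.268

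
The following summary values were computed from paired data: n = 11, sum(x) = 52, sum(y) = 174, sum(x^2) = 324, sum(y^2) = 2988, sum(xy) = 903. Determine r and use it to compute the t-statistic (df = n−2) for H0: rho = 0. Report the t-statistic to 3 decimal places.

2.208

S_xy = nΣxy − ΣxΣy = 11·903 − 52·174 = 9933 − 9048 = 885
S_xx = nΣx² − (Σx)² = 11·324 − 52² = 3564 − 2704 = 860
S_yy = nΣy² − (Σy)² = 11·2988 − 174² = 32868 − 30276 = 2592
r = S_xy / √(S_xx·S_yy) = 885 / √(860·2592) = 885 / √2229120 = 885 / 1493.0238 = 0.5928
t = r·√(n−2)/√(1−r²) = 0.5928·√9 / √(1−0.351412) = 1.778400 / 0.805350 = 2.208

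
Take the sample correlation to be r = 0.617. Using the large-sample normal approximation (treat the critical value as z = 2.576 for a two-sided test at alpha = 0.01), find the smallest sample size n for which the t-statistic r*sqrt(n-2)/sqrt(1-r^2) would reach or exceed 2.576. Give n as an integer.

r√(n−2)/√(1−r²) ≥ 2.576  ⇔  n−2 ≥ (2.576)²·(1−r²)/r²
(1−r²)/r² = (1−0.380689)/0.380689 = 1.6268
n ≥ 2 + 6.635776·1.6268 = 2 + 10.7951 = 12.7951
⌈12.7951⌉ = 13

13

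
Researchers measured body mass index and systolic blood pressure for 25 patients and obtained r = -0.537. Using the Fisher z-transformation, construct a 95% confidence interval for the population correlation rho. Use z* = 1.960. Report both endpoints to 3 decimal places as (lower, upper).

z_r = atanh(-0.537) = -0.599930;  SE = 1/√(n−3) = 1/√22 = 0.213201
z-limits: -0.599930 ± 1.960·0.213201 = -0.599930 ± 0.417874 = [-1.017804, -0.182056]
ρ-limits: (tanh -1.017804, tanh -0.182056) = (-0.769, -0.180)

(-0.769, -0.180)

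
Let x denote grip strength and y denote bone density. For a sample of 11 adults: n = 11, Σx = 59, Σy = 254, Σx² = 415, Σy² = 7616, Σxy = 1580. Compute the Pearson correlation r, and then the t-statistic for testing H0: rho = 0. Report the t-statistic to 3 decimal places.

1.845

S_xy = nΣxy − ΣxΣy = 11·1580 − 59·254 = 17380 − 14986 = 2394
S_xx = nΣx² − (Σx)² = 11·415 − 59² = 4565 − 3481 = 1084
S_yy = nΣy² − (Σy)² = 11·7616 − 254² = 83776 − 64516 = 19260
r = S_xy / √(S_xx·S_yy) = 2394 / √(1084·19260) = 2394 / √20877840 = 2394 / 4569.2275 = 0.5239
t = r·√(n−2)/√(1−r²) = 0.5239·√9 / √(1−0.274471) = 1.571700 / 0.851780 = 1.845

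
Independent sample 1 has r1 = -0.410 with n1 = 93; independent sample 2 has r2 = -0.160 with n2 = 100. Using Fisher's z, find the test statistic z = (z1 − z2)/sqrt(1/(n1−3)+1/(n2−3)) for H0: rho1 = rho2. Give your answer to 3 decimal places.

-1.874

z1 = atanh(-0.410) = -0.435611,  z2 = atanh(-0.160) = -0.161387
SE = √(1/(n1−3) + 1/(n2−3)) = √(1/90 + 1/97) = √(0.0111111 + 0.0103093) = √0.0214204 = 0.146357
z = (z1 − z2)/SE = (-0.435611 − (-0.161387)) / 0.146357 = -0.274224 / 0.146357 = -1.874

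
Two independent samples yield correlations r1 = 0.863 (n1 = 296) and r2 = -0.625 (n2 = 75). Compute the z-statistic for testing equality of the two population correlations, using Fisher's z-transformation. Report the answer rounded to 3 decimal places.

Fisher z-transforms: z1 = atanh(0.863) = 1.304981, z2 = atanh(-0.625) = -0.733169; difference d = 2.038150
Var(d) = 1/293 + 1/72 = 0.0034130 + 0.0138889 = 0.0173019
z = d/√Var(d) = 2.038150 / √0.0173019 = 2.038150 / 0.131537 = 15.495

15.495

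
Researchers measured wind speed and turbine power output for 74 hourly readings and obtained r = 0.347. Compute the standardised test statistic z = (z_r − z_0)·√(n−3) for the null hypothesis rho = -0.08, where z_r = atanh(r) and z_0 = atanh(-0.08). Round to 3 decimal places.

3.726

Fisher z: atanh(0.347) = 0.362029, atanh(-0.08) = -0.080171
z = (z_r − z_0)·√(n−3) = (0.362029 − (-0.080171))·√71 = 0.442200 · 8.426150 = 3.726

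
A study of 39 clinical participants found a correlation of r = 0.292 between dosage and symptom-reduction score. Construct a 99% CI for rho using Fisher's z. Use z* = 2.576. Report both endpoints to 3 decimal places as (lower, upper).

Fisher z: z_r = atanh(r) = ½·ln((1+0.292)/(1−0.292)) = 0.300751
SE(z) = 1/√(n−3) = 1/√36 = 0.166667
99% ⇒ z* = 2.576; margin = 2.576·0.166667 = 0.429334
CI on z-scale: (-0.128583, 0.730085)
Back-transform: tanh(-0.128583) = -0.127879, tanh(0.730085) = 0.623117

(-0.128, 0.623)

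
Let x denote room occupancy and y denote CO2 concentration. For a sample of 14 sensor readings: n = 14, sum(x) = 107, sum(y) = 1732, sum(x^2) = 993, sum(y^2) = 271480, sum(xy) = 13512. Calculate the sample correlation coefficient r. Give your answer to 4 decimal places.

0.0867

Numerator: nΣxy − (Σx)(Σy) = 14·13512 − (107)(1732) = 3844
Denominator: √[(nΣx²−(Σx)²)(nΣy²−(Σy)²)]
  nΣx²−(Σx)² = 14·993 − 11449 = 2453;  nΣy²−(Σy)² = 14·271480 − 2999824 = 800896
  √(2453·800896) = √1964597888 = 44323.7847
r = 3844 / 44323.7847 = 0.0867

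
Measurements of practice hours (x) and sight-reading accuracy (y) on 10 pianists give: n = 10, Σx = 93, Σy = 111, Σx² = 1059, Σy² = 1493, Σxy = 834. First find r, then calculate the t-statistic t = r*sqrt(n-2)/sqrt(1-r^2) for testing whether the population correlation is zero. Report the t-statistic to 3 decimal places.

S_xy = nΣxy − ΣxΣy = 10·834 − 93·111 = 8340 − 10323 = -1983
S_xx = nΣx² − (Σx)² = 10·1059 − 93² = 10590 − 8649 = 1941
S_yy = nΣy² − (Σy)² = 10·1493 − 111² = 14930 − 12321 = 2609
r = S_xy / √(S_xx·S_yy) = -1983 / √(1941·2609) = -1983 / √5064069 = -1983 / 2250.3486 = -0.8812
t = r·√(n−2)/√(1−r²) = -0.8812·√8 / √(1−0.776513) = -2.492410 / 0.472744 = -5.272

-5.272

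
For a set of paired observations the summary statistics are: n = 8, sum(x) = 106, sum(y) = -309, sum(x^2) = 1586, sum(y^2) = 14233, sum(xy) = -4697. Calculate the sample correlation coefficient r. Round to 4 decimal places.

-0.9333

Numerator: nΣxy − (Σx)(Σy) = 8·(-4697) − (106)(-309) = -4822
Denominator: √[(nΣx²−(Σx)²)(nΣy²−(Σy)²)]
  nΣx²−(Σx)² = 8·1586 − 11236 = 1452;  nΣy²−(Σy)² = 8·14233 − 95481 = 18383
  √(1452·18383) = √26692116 = 5166.4413
r = -4822 / 5166.4413 = -0.9333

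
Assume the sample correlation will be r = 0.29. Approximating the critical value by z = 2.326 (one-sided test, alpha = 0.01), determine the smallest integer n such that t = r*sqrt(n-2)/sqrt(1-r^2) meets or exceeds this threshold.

Need r·√(n−2)/√(1−r²) ≥ 2.326
√(n−2) ≥ 2.326·√(1−0.0841) / 0.29 = 2.326·0.957027 / 0.29 = 7.6760
n−2 ≥ 58.9210  ⇒  n ≥ 60.9210
Smallest integer n = 61

61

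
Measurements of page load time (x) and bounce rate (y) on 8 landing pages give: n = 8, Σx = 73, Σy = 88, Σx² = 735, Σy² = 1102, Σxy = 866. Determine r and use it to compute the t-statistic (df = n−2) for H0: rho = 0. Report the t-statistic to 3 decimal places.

S_xy = nΣxy − ΣxΣy = 8·866 − 73·88 = 6928 − 6424 = 504
S_xx = nΣx² − (Σx)² = 8·735 − 73² = 5880 − 5329 = 551
S_yy = nΣy² − (Σy)² = 8·1102 − 88² = 8816 − 7744 = 1072
r = S_xy / √(S_xx·S_yy) = 504 / √(551·1072) = 504 / √590672 = 504 / 768.5519 = 0.6558
t = r·√(n−2)/√(1−r²) = 0.6558·√6 / √(1−0.430074) = 1.606375 / 0.754934 = 2.128

2.128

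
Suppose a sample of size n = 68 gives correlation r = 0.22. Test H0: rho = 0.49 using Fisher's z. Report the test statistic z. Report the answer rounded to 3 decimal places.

-2.519

z_r = atanh(0.22) = 0.223656,  z_0 = atanh(0.49) = 0.536060
SE = 1/√(n−3) = 1/√65 = 0.124035
z = (z_r − z_0)/SE = (0.223656 − 0.536060) / 0.124035 = -0.312404 / 0.124035 = -2.519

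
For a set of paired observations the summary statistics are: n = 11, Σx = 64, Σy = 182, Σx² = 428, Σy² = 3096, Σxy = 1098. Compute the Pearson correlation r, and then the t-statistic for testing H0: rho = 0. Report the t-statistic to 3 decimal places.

2.078

S_xy = nΣxy − ΣxΣy = 11·1098 − 64·182 = 12078 − 11648 = 430
S_xx = nΣx² − (Σx)² = 11·428 − 64² = 4708 − 4096 = 612
S_yy = nΣy² − (Σy)² = 11·3096 − 182² = 34056 − 33124 = 932
r = S_xy / √(S_xx·S_yy) = 430 / √(612·932) = 430 / √570384 = 430 / 755.2377 = 0.5694
t = r·√(n−2)/√(1−r²) = 0.5694·√9 / √(1−0.324216) = 1.708200 / 0.822061 = 2.078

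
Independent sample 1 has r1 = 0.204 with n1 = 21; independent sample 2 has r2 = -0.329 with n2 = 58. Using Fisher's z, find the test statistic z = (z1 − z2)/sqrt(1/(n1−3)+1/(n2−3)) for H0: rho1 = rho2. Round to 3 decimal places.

2.020

z1 = atanh(0.204) = 0.206903,  z2 = atanh(-0.329) = -0.341706
SE = √(1/(n1−3) + 1/(n2−3)) = √(1/18 + 1/55) = √(0.0555556 + 0.0181818) = √0.0737374 = 0.271546
z = (z1 − z2)/SE = (0.206903 − (-0.341706)) / 0.271546 = 0.548609 / 0.271546 = 2.020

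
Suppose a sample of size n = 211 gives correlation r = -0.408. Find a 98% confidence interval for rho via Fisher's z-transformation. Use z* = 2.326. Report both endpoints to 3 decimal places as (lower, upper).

Fisher z: z_r = atanh(r) = ½·ln((1+(-0.408))/(1−(-0.408))) = -0.433209
SE(z) = 1/√(n−3) = 1/√208 = 0.069338
98% ⇒ z* = 2.326; margin = 2.326·0.069338 = 0.161280
CI on z-scale: (-0.594489, -0.271929)
Back-transform: tanh(-0.594489) = -0.533116, tanh(-0.271929) = -0.265419

(-0.533, -0.265)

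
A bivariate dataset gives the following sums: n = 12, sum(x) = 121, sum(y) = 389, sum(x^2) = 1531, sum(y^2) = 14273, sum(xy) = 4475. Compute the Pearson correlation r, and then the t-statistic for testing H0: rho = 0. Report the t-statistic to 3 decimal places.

3.798

Numerator: nΣxy − (Σx)(Σy) = 12·4475 − (121)(389) = 6631
Denominator: √[(nΣx²−(Σx)²)(nΣy²−(Σy)²)]
  nΣx²−(Σx)² = 12·1531 − 14641 = 3731;  nΣy²−(Σy)² = 12·14273 − 151321 = 19955
  √(3731·19955) = √74452105 = 8628.5633
r = 6631 / 8628.5633 = 0.7685
t = r·√(n−2)/√(1−r²) = 0.7685·√10 / √(1−0.590592) = 2.430210 / 0.639850 = 3.798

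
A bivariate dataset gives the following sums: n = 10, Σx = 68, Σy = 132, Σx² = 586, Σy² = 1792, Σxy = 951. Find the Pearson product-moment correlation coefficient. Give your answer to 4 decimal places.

0.6820

S_xy = nΣxy − ΣxΣy = 10·951 − 68·132 = 9510 − 8976 = 534
S_xx = nΣx² − (Σx)² = 10·586 − 68² = 5860 − 4624 = 1236
S_yy = nΣy² − (Σy)² = 10·1792 − 132² = 17920 − 17424 = 496
r = S_xy / √(S_xx·S_yy) = 534 / √(1236·496) = 534 / √613056 = 534 / 782.9789 = 0.6820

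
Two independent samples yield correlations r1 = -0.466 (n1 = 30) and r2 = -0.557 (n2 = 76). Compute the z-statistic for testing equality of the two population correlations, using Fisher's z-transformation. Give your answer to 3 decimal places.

Fisher z-transforms: z1 = atanh(-0.466) = -0.504949, z2 = atanh(-0.557) = -0.628473; difference d = 0.123524
Var(d) = 1/27 + 1/73 = 0.0370370 + 0.0136986 = 0.0507356
z = d/√Var(d) = 0.123524 / √0.0507356 = 0.123524 / 0.225246 = 0.548

0.548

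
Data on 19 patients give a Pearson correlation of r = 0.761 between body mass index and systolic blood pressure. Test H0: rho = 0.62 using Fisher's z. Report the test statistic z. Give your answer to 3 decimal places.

z_r = atanh(0.761) = 0.998587,  z_0 = atanh(0.62) = 0.725005
SE = 1/√(n−3) = 1/√16 = 0.250000
z = (z_r − z_0)/SE = (0.998587 − 0.725005) / 0.250000 = 0.273582 / 0.250000 = 1.094

1.094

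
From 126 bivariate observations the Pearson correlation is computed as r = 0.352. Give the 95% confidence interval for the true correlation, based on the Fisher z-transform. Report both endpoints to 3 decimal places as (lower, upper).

Fisher z: z_r = atanh(r) = ½·ln((1+0.352)/(1−0.352)) = 0.367725
SE(z) = 1/√(n−3) = 1/√123 = 0.090167
95% ⇒ z* = 1.960; margin = 1.960·0.090167 = 0.176727
CI on z-scale: (0.190998, 0.544452)
Back-transform: tanh(0.190998) = 0.188709, tanh(0.544452) = 0.496351

(0.189, 0.496)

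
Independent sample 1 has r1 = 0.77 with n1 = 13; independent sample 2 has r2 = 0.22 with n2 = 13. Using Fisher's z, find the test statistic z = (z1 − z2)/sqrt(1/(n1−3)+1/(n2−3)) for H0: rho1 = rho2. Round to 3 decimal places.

1.781

Fisher z-transforms: z1 = atanh(0.77) = 1.020328, z2 = atanh(0.22) = 0.223656; difference d = 0.796672
Var(d) = 1/10 + 1/10 = 0.1000000 + 0.1000000 = 0.2000000
z = d/√Var(d) = 0.796672 / √0.2000000 = 0.796672 / 0.447214 = 1.781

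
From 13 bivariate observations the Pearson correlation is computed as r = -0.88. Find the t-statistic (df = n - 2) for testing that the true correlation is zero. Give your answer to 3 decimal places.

t = r·√(n−2) / √(1−r²) with r = -0.88, n = 13
  = -0.88·√11 / √(1 − 0.7744)
  = -0.88·3.316625 / 0.474974
  = -2.918630 / 0.474974 = -6.145

-6.145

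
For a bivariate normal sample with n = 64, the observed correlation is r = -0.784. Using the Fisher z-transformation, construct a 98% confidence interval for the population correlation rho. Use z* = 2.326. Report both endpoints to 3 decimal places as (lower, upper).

Fisher z: z_r = atanh(r) = ½·ln((1+(-0.784))/(1−(-0.784))) = -1.055667
SE(z) = 1/√(n−3) = 1/√61 = 0.128037
98% ⇒ z* = 2.326; margin = 2.326·0.128037 = 0.297814
CI on z-scale: (-1.353481, -0.757853)
Back-transform: tanh(-1.353481) = -0.874872, tanh(-0.757853) = -0.639811

(-0.875, -0.640)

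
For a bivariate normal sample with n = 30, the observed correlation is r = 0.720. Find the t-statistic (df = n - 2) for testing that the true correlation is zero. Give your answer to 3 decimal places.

1 − r² = 1 − 0.518400 = 0.481600;  √(1−r²) = 0.693974
√(n−2) = √28 = 5.291503
t = r·√(n−2)/√(1−r²) = 0.720 · 5.291503 / 0.693974 = 5.490

5.490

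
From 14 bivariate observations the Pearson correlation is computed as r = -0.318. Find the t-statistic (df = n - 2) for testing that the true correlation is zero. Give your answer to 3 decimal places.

t = r·√(n−2) / √(1−r²) with r = -0.318, n = 14
  = -0.318·√12 / √(1 − 0.101124)
  = -0.318·3.464102 / 0.948091
  = -1.101584 / 0.948091 = -1.162

-1.162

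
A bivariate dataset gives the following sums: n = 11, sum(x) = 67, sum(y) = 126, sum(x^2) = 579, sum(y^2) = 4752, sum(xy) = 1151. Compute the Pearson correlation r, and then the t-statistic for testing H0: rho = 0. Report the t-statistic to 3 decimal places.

S_xy = nΣxy − ΣxΣy = 11·1151 − 67·126 = 12661 − 8442 = 4219
S_xx = nΣx² − (Σx)² = 11·579 − 67² = 6369 − 4489 = 1880
S_yy = nΣy² − (Σy)² = 11·4752 − 126² = 52272 − 15876 = 36396
r = S_xy / √(S_xx·S_yy) = 4219 / √(1880·36396) = 4219 / √68424480 = 4219 / 8271.9091 = 0.5100
t = r·√(n−2)/√(1−r²) = 0.5100·√9 / √(1−0.260100) = 1.530000 / 0.860174 = 1.779

1.779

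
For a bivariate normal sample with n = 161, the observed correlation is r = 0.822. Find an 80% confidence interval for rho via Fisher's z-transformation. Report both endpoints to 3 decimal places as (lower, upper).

z_r = atanh(0.822) = 1.162953;  SE = 1/√(n−3) = 1/√158 = 0.079556
z-limits: 1.162953 ± 1.282·0.079556 = 1.162953 ± 0.101991 = [1.060962, 1.264944]
ρ-limits: (tanh 1.060962, tanh 1.264944) = (0.786, 0.852)

(0.786, 0.852)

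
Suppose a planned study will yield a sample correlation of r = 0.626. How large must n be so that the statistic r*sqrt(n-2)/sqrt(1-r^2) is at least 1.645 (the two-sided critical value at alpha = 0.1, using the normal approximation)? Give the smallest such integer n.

Need r·√(n−2)/√(1−r²) ≥ 1.645
√(n−2) ≥ 1.645·√(1−0.391876) / 0.626 = 1.645·0.779823 / 0.626 = 2.0492
n−2 ≥ 4.1992  ⇒  n ≥ 6.1992
Smallest integer n = 7

7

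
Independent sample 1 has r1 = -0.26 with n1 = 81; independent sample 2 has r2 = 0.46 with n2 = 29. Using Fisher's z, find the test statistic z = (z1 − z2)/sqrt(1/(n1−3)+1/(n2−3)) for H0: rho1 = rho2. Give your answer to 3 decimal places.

z1 = atanh(-0.26) = -0.266108,  z2 = atanh(0.46) = 0.497311
SE = √(1/(n1−3) + 1/(n2−3)) = √(1/78 + 1/26) = √(0.0128205 + 0.0384615) = √0.0512820 = 0.226455
z = (z1 − z2)/SE = (-0.266108 − 0.497311) / 0.226455 = -0.763419 / 0.226455 = -3.371

-3.371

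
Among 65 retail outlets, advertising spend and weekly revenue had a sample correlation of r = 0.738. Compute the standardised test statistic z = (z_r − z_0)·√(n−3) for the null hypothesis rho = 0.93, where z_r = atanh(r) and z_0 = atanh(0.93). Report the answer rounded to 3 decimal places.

Fisher z: atanh(0.738) = 0.946073, atanh(0.93) = 1.658390
z = (z_r − z_0)·√(n−3) = (0.946073 − 1.658390)·√62 = -0.712317 · 7.874008 = -5.609

-5.609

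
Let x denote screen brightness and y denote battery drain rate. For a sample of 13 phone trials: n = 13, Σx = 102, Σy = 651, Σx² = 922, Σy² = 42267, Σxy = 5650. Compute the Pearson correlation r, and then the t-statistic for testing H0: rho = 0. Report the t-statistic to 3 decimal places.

1.914

Numerator: nΣxy − (Σx)(Σy) = 13·5650 − (102)(651) = 7048
Denominator: √[(nΣx²−(Σx)²)(nΣy²−(Σy)²)]
  nΣx²−(Σx)² = 13·922 − 10404 = 1582;  nΣy²−(Σy)² = 13·42267 − 423801 = 125670
  √(1582·125670) = √198809940 = 14099.9979
r = 7048 / 14099.9979 = 0.4999
t = r·√(n−2)/√(1−r²) = 0.4999·√11 / √(1−0.249900) = 1.657981 / 0.866083 = 1.914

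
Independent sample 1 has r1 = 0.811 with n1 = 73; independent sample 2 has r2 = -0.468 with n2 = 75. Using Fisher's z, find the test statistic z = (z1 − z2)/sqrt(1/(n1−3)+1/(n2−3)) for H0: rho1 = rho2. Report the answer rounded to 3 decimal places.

z1 = atanh(0.811) = 1.129944,  z2 = atanh(-0.468) = -0.507506
SE = √(1/(n1−3) + 1/(n2−3)) = √(1/70 + 1/72) = √(0.0142857 + 0.0138889) = √0.0281746 = 0.167853
z = (z1 − z2)/SE = (1.129944 − (-0.507506)) / 0.167853 = 1.637450 / 0.167853 = 9.755

9.755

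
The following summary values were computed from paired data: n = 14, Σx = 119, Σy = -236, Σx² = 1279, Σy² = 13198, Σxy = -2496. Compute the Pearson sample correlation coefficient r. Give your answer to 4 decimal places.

S_xy = nΣxy − ΣxΣy = 14·(-2496) − 119·(-236) = -34944 − (-28084) = -6860
S_xx = nΣx² − (Σx)² = 14·1279 − 119² = 17906 − 14161 = 3745
S_yy = nΣy² − (Σy)² = 14·13198 − (-236)² = 184772 − 55696 = 129076
r = S_xy / √(S_xx·S_yy) = -6860 / √(3745·129076) = -6860 / √483389620 = -6860 / 21986.1234 = -0.3120

-0.3120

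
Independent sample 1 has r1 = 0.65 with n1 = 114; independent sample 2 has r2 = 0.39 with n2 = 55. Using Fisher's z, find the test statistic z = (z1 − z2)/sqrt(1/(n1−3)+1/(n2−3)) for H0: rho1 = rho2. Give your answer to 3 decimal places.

Fisher z-transforms: z1 = atanh(0.65) = 0.775299, z2 = atanh(0.39) = 0.411800; difference d = 0.363499
Var(d) = 1/111 + 1/52 = 0.0090090 + 0.0192308 = 0.0282398
z = d/√Var(d) = 0.363499 / √0.0282398 = 0.363499 / 0.168047 = 2.163

2.163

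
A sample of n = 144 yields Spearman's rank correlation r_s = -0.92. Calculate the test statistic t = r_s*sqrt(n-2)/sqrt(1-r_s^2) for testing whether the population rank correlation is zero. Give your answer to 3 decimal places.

-27.973

t = r_s·√(n−2) / √(1−r_s²) with r_s = -0.92, n = 144
  = -0.92·√142 / √(1 − 0.8464)
  = -0.92·11.916375 / 0.391918
  = -10.963065 / 0.391918 = -27.973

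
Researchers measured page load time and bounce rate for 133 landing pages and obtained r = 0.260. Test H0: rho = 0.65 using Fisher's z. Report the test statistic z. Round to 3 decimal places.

-5.806

Fisher z: atanh(0.260) = 0.266108, atanh(0.65) = 0.775299
z = (z_r − z_0)·√(n−3) = (0.266108 − 0.775299)·√130 = -0.509191 · 11.401754 = -5.806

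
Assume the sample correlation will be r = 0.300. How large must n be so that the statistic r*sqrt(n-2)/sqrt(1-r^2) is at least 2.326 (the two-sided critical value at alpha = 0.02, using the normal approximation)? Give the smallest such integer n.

57

Need r·√(n−2)/√(1−r²) ≥ 2.326
√(n−2) ≥ 2.326·√(1−0.090000) / 0.300 = 2.326·0.953939 / 0.300 = 7.3962
n−2 ≥ 54.7038  ⇒  n ≥ 56.7038
Smallest integer n = 57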